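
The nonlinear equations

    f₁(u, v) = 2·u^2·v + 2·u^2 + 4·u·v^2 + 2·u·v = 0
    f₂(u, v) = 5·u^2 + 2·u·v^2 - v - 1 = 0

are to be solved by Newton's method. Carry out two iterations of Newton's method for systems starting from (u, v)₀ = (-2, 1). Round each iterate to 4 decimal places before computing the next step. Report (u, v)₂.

(-0.6405, 0.3995)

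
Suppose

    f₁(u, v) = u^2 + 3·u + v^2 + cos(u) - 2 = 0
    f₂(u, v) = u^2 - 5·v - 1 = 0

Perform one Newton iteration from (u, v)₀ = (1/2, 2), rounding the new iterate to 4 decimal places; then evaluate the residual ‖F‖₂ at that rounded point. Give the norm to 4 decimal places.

At (1/2, 2): F = (4.627583, -10.7500).
Jacobian J = [[2·u - sin(u) + 3, 2·v], [2·u, -5]].
At the point, J = [[3.520574, 4.0000], [1.0000, -5.0000]] (det J = -21.602872).
Solving J·Δ = −F gives Δ = (0.9194, -1.9661).
Then the next iterate is (u, v)₁ = (1.4194, 0.0339).
Re-evaluating at (1.4194, 0.0339): F = (4.424864, 0.845196), so ‖F‖₂ = 4.5049.

4.5049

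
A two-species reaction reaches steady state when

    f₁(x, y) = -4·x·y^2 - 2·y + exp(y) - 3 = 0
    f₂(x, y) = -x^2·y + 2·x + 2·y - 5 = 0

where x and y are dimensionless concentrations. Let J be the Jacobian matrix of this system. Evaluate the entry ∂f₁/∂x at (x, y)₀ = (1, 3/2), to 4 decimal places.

-9.0000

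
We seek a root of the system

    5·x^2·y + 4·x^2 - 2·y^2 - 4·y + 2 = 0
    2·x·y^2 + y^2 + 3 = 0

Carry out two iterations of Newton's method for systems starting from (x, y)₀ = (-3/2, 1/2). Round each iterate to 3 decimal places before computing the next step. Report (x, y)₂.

(-0.764, 1.300)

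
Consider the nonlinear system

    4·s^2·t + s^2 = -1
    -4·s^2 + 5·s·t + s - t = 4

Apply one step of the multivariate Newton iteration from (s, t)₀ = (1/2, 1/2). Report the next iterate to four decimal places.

At (1/2, 1/2): F = (1.7500, -3.7500).
Jacobian J = [[8·s·t + 2·s, 4·s^2], [-8·s + 5·t + 1, 5·s - 1]].
At the point, J = [[3.0000, 1.0000], [-0.5000, 1.5000]] (det J = 5.0000).
Solving J·Δ = −F gives Δ = (-1.2750, 2.0750).
Then the next iterate is (s, t)₁ = (-0.7750, 2.5750).

(-0.7750, 2.5750)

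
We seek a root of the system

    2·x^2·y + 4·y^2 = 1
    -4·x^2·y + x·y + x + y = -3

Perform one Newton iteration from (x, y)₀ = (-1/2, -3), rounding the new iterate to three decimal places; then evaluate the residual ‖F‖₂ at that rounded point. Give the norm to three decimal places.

At (-1/2, -3): F = (33.500, 4.000).
Jacobian J = [[4·x·y, 2·x^2 + 8·y], [-8·x·y + y + 1, -4·x^2 + x + 1]].
At the point, J = [[6.000, -23.500], [-14.000, -0.500]] (det J = -332.000).
Solving J·Δ = −F gives Δ = (0.233, 1.485).
Then the next iterate is (x, y)₁ = (-0.267, -1.515).
Re-evaluating at (-0.267, -1.515): F = (7.96489, 2.05452), so ‖F‖₂ = 8.226.

8.226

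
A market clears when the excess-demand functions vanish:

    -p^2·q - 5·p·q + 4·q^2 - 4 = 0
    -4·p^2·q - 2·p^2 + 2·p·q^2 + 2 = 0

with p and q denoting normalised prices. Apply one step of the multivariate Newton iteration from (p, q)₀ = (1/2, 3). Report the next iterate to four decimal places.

(0.2679, 1.6857)

At (1/2, 3): F = (23.7500, 7.5000).
Jacobian J = [[-2·p·q - 5·q, -p^2 - 5·p + 8·q], [-8·p·q - 4·p + 2·q^2, -4·p^2 + 4·p·q]].
At the point, J = [[-18.0000, 21.2500], [4.0000, 5.0000]] (det J = -175.0000).
Solving J·Δ = −F gives Δ = (-0.2321, -1.3143).
Then the next iterate is (p, q)₁ = (0.2679, 1.6857).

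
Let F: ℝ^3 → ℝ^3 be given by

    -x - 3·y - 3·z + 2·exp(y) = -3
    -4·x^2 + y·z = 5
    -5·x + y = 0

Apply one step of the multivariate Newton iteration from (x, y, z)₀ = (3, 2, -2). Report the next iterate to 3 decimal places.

(-5.910, -29.549, -117.967)

At (3, 2, -2): F = (14.77811, -45.000, -13.000).
Jacobian J = [[-1, 2·exp(y) - 3, -3], [-8·x, z, y], [-5, 1, 0]].
At the point, J = [[-1.000, 11.77811, -3.000], [-24.000, -2.000, 2.000], [-5.000, 1.000, 0.000]] (det J = -13.78112).
Solving J·Δ = −F gives Δ = (-8.910, -31.549, -115.967).
Then the next iterate is (x, y, z)₁ = (-5.910, -29.549, -117.967).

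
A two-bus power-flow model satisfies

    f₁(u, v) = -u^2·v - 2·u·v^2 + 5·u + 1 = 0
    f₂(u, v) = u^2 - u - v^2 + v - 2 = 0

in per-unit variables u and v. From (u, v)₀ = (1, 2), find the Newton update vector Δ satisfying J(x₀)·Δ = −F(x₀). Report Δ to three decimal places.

(0.800, -1.067)

At (1, 2): F = (-4.000, -4.000).
Jacobian J = [[-2·u·v - 2·v^2 + 5, -u^2 - 4·u·v], [2·u - 1, -2·v + 1]].
At the point, J = [[-7.000, -9.000], [1.000, -3.000]] (det J = 30.000).
Solving J·Δ = −F gives Δ = (0.800, -1.067).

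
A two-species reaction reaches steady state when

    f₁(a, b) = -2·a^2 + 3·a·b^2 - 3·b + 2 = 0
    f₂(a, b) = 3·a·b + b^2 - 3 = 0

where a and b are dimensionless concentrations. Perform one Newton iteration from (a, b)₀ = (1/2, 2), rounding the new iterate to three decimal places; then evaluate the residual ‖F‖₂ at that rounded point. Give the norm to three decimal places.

0.499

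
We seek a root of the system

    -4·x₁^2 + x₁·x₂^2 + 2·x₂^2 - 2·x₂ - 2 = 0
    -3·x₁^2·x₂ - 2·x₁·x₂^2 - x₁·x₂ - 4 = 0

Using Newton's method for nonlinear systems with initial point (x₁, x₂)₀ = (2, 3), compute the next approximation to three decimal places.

At (2, 3): F = (12.000, -82.000).
Jacobian J = [[-8·x₁ + x₂^2, 2·x₁·x₂ + 4·x₂ - 2], [-6·x₁·x₂ - 2·x₂^2 - x₂, -3·x₁^2 - 4·x₁·x₂ - x₁]].
At the point, J = [[-7.000, 22.000], [-57.000, -38.000]] (det J = 1520.000).
Solving J·Δ = −F gives Δ = (-0.887, -0.828).
Then the next iterate is (x₁, x₂)₁ = (1.113, 2.172).

(1.113, 2.172)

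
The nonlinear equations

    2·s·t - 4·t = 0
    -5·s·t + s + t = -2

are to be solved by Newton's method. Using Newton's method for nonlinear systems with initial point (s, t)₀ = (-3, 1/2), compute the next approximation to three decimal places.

(7.000, 1.000)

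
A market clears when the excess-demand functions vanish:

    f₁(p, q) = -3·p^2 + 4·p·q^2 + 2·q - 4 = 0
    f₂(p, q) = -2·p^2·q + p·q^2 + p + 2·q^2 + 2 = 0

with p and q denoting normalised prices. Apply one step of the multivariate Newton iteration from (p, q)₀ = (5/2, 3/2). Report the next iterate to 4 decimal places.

At (5/2, 3/2): F = (2.7500, -4.1250).
Jacobian J = [[-6·p + 4·q^2, 8·p·q + 2], [-4·p·q + q^2 + 1, -2·p^2 + 2·p·q + 4·q]].
At the point, J = [[-6.0000, 32.0000], [-11.7500, 1.0000]] (det J = 370.0000).
Solving J·Δ = −F gives Δ = (-0.3642, -0.1542).
Then the next iterate is (p, q)₁ = (2.1358, 1.3458).

(2.1358, 1.3458)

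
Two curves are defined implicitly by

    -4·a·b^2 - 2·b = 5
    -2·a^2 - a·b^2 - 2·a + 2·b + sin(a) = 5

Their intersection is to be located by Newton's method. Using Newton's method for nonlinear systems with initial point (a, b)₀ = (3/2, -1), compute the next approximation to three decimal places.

At (3/2, -1): F = (-9.000, -15.00251).
Jacobian J = [[-4·b^2, -8·a·b - 2], [-4·a - b^2 + cos(a) - 2, -2·a·b + 2]].
At the point, J = [[-4.000, 10.000], [-8.92926, 5.000]] (det J = 69.29263).
Solving J·Δ = −F gives Δ = (-1.516, 0.294).
Then the next iterate is (a, b)₁ = (-0.016, -0.706).

(-0.016, -0.706)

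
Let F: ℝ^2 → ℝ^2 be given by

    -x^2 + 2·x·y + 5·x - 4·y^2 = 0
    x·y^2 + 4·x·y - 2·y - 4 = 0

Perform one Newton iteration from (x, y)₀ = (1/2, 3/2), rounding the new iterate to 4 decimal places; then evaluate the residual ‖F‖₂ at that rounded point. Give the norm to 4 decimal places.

At (1/2, 3/2): F = (-5.2500, -2.8750).
Jacobian J = [[-2·x + 2·y + 5, 2·x - 8·y], [y^2 + 4·y, 2·x·y + 4·x - 2]].
At the point, J = [[7.0000, -11.0000], [8.2500, 1.5000]] (det J = 101.2500).
Solving J·Δ = −F gives Δ = (0.3901, -0.2290).
Then the next iterate is (x, y)₁ = (0.8901, 1.2710).
Re-evaluating at (0.8901, 1.2710): F = (-0.540908, -0.578828), so ‖F‖₂ = 0.7922.

0.7922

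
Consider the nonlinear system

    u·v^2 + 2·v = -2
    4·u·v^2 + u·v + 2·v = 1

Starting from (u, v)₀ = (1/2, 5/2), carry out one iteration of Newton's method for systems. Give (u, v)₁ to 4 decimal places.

(1.5233, -1.1712)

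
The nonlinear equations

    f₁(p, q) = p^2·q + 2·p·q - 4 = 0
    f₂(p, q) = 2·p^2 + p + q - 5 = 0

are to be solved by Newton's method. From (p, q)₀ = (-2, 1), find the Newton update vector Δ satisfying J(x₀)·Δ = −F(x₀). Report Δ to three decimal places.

At (-2, 1): F = (-4.000, 2.000).
Jacobian J = [[2·p·q + 2·q, p^2 + 2·p], [4·p + 1, 1]].
At the point, J = [[-2.000, 0.000], [-7.000, 1.000]] (det J = -2.000).
Solving J·Δ = −F gives Δ = (-2.000, -16.000).

(-2.000, -16.000)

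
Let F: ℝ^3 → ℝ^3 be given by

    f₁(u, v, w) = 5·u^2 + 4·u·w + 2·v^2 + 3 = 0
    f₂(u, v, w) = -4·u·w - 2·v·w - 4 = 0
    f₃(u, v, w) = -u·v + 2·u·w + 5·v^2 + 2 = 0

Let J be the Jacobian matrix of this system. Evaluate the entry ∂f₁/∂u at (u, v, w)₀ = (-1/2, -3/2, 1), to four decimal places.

∂f₁/∂u = 10·u + 4·w.
At (-1/2, -3/2, 1) this is -1.0000.

-1.0000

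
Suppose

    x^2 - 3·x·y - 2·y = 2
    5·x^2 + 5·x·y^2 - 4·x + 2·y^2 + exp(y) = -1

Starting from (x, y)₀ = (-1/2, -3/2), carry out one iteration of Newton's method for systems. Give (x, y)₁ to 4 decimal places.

(-0.4931, -3.4520)

At (-1/2, -3/2): F = (-1.0000, 3.348130).
Jacobian J = [[2·x - 3·y, -3·x - 2], [10·x + 5·y^2 - 4, 10·x·y + 4·y + exp(y)]].
At the point, J = [[3.5000, -0.5000], [2.2500, 1.723130]] (det J = 7.155956).
Solving J·Δ = −F gives Δ = (0.0069, -1.9520).
Then the next iterate is (x, y)₁ = (-0.4931, -3.4520).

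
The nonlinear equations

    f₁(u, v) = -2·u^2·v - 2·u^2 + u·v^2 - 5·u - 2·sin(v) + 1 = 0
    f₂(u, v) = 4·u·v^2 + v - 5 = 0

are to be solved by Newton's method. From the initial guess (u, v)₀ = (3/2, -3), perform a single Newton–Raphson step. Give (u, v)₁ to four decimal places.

(1.2250, -1.9686)

At (3/2, -3): F = (16.282240, 46.0000).
Jacobian J = [[-4·u·v - 4·u + v^2 - 5, -2·u^2 + 2·u·v - 2·cos(v)], [4·v^2, 8·u·v + 1]].
At the point, J = [[16.0000, -11.520015], [36.0000, -35.0000]] (det J = -145.279460).
Solving J·Δ = −F gives Δ = (-0.2750, 1.0314).
Then the next iterate is (u, v)₁ = (1.2250, -1.9686).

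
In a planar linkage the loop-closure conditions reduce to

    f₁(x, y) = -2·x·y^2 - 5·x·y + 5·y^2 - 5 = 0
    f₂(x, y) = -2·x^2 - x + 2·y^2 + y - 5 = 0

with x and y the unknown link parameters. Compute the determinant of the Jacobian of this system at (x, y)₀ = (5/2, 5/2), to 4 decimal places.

-412.5000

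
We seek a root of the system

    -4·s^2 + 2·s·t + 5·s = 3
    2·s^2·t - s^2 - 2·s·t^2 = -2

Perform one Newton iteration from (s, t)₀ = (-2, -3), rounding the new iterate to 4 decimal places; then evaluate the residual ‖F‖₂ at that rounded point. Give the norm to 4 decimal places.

At (-2, -3): F = (-17.0000, 10.0000).
Jacobian J = [[-8·s + 2·t + 5, 2·s], [4·s·t - 2·s - 2·t^2, 2·s^2 - 4·s·t]].
At the point, J = [[15.0000, -4.0000], [10.0000, -16.0000]] (det J = -200.0000).
Solving J·Δ = −F gives Δ = (1.5600, 1.6000).
Then the next iterate is (s, t)₁ = (-0.4400, -1.4000).
Re-evaluating at (-0.4400, -1.4000): F = (-4.7424, 2.989120), so ‖F‖₂ = 5.6058.

5.6058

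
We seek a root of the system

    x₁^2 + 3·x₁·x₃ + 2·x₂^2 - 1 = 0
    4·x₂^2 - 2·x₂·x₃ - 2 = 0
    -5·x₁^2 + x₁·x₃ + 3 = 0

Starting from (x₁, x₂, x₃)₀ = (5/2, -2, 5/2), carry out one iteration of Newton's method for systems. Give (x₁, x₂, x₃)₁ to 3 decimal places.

(1.362, -1.132, 1.056)

At (5/2, -2, 5/2): F = (32.000, 24.000, -22.000).
Jacobian J = [[2·x₁ + 3·x₃, 4·x₂, 3·x₁], [0, 8·x₂ - 2·x₃, -2·x₂], [-10·x₁ + x₃, 0, x₁]].
At the point, J = [[12.500, -8.000, 7.500], [0.000, -21.000, 4.000], [-22.500, 0.000, 2.500]] (det J = -3480.000).
Solving J·Δ = −F gives Δ = (-1.138, 0.868, -1.444).
Then the next iterate is (x₁, x₂, x₃)₁ = (1.362, -1.132, 1.056).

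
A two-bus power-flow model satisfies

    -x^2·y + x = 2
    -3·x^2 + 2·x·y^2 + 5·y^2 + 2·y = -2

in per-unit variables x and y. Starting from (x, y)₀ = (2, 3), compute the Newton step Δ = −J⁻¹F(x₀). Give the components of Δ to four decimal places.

At (2, 3): F = (-12.0000, 77.0000).
Jacobian J = [[-2·x·y + 1, -x^2], [-6·x + 2·y^2, 4·x·y + 10·y + 2]].
At the point, J = [[-11.0000, -4.0000], [6.0000, 56.0000]] (det J = -592.0000).
Solving J·Δ = −F gives Δ = (-0.6149, -1.3091).

(-0.6149, -1.3091)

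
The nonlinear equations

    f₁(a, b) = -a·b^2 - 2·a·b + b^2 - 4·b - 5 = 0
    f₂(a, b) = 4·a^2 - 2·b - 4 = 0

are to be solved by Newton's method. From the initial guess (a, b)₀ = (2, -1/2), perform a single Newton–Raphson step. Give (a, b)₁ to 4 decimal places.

(1.1538, -0.7692)

At (2, -1/2): F = (-1.2500, 13.0000).
Jacobian J = [[-b^2 - 2·b, -2·a·b - 2·a + 2·b - 4], [8·a, -2]].
At the point, J = [[0.7500, -7.0000], [16.0000, -2.0000]] (det J = 110.5000).
Solving J·Δ = −F gives Δ = (-0.8462, -0.2692).
Then the next iterate is (a, b)₁ = (1.1538, -0.7692).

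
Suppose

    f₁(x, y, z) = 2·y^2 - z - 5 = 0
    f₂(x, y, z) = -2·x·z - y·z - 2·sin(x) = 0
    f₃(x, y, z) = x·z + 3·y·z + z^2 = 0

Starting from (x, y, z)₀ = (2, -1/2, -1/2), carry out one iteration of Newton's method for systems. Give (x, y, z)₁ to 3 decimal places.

At (2, -1/2, -1/2): F = (-4.000, -0.06859, 0.000).
Jacobian J = [[0, 4·y, -1], [-2·z - 2·cos(x), -z, -2·x - y], [z, 3·z, x + 3·y + 2·z]].
At the point, J = [[0.000, -2.000, -1.000], [1.83229, 0.500, -3.500], [-0.500, -1.500, -0.500]] (det J = -2.83385).
Solving J·Δ = −F gives Δ = (7.751, -3.751, 3.502).
Then the next iterate is (x, y, z)₁ = (9.751, -4.251, 3.002).

(9.751, -4.251, 3.002)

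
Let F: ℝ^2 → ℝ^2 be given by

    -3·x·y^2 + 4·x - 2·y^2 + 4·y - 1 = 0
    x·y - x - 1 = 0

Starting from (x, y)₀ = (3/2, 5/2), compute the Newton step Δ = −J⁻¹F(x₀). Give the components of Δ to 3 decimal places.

At (3/2, 5/2): F = (-25.625, 1.250).
Jacobian J = [[-3·y^2 + 4, -6·x·y - 4·y + 4], [y - 1, x]].
At the point, J = [[-14.750, -28.500], [1.500, 1.500]] (det J = 20.625).
Solving J·Δ = −F gives Δ = (0.136, -0.970).

(0.136, -0.970)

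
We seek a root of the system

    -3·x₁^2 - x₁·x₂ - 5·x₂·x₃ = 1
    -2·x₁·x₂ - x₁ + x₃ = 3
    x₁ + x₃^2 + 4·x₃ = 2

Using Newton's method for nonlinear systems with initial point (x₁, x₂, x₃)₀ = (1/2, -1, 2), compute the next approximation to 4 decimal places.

(2.2963, -1.2407, 0.4630)

At (1/2, -1, 2): F = (8.7500, -0.5000, 10.5000).
Jacobian J = [[-6·x₁ - x₂, -x₁ - 5·x₃, -5·x₂], [-2·x₂ - 1, -2·x₁, 1], [1, 0, 2·x₃ + 4]].
At the point, J = [[-2.0000, -10.5000, 5.0000], [1.0000, -1.0000, 1.0000], [1.0000, 0.0000, 8.0000]] (det J = 94.5000).
Solving J·Δ = −F gives Δ = (1.7963, -0.2407, -1.5370).
Then the next iterate is (x₁, x₂, x₃)₁ = (2.2963, -1.2407, 0.4630).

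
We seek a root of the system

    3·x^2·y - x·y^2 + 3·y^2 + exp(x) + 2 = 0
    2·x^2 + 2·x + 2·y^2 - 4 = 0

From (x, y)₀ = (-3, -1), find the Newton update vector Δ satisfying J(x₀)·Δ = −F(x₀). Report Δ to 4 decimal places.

At (-3, -1): F = (-18.950213, 10.0000).
Jacobian J = [[6·x·y - y^2 + exp(x), 3·x^2 - 2·x·y + 6·y], [4·x + 2, 4·y]].
At the point, J = [[17.049787, 15.0000], [-10.0000, -4.0000]] (det J = 81.800852).
Solving J·Δ = −F gives Δ = (0.9071, 0.2323).

(0.9071, 0.2323)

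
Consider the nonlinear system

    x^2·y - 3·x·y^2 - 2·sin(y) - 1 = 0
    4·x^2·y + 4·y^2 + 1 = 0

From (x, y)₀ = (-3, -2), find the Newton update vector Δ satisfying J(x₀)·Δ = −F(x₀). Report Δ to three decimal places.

At (-3, -2): F = (18.81859, -55.000).
Jacobian J = [[2·x·y - 3·y^2, x^2 - 6·x·y - 2·cos(y)], [8·x·y, 4·x^2 + 8·y]].
At the point, J = [[0.000, -26.16771], [48.000, 20.000]] (det J = 1256.04990).
Solving J·Δ = −F gives Δ = (0.846, 0.719).

(0.846, 0.719)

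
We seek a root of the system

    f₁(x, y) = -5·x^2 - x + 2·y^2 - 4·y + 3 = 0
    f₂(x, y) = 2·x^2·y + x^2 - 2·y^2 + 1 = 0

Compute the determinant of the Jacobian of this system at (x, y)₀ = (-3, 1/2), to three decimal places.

J = [[-10·x - 1, 4·y - 4], [4·x·y + 2·x, 2·x^2 - 4·y]].
At the point, J = [[29.000, -2.000], [-12.000, 16.000]].
det J = 440.000.

440.000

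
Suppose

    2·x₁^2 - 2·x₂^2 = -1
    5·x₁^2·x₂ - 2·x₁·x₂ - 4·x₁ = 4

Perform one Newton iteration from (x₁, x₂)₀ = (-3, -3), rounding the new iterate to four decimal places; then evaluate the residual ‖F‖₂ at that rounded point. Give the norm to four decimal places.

43.1851

At (-3, -3): F = (1.0000, -145.0000).
Jacobian J = [[4·x₁, -4·x₂], [10·x₁·x₂ - 2·x₂ - 4, 5·x₁^2 - 2·x₁]].
At the point, J = [[-12.0000, 12.0000], [92.0000, 51.0000]] (det J = -1716.0000).
Solving J·Δ = −F gives Δ = (1.0437, 0.9604).
Then the next iterate is (x₁, x₂)₁ = (-1.9563, -2.0396).
Re-evaluating at (-1.9563, -2.0396): F = (0.334283, -43.183804), so ‖F‖₂ = 43.1851.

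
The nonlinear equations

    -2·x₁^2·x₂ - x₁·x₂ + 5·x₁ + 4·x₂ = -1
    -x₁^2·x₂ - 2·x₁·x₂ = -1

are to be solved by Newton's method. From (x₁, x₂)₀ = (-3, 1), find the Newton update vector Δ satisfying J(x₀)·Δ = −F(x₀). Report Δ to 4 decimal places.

(13.2500, 17.0000)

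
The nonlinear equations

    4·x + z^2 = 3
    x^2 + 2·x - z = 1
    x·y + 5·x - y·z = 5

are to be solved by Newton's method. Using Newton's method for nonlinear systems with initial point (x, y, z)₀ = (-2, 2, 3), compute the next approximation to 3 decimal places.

(-5.250, -8.550, 5.500)

At (-2, 2, 3): F = (-2.000, -4.000, -25.000).
Jacobian J = [[4, 0, 2·z], [2·x + 2, 0, -1], [y + 5, x - z, -y]].
At the point, J = [[4.000, 0.000, 6.000], [-2.000, 0.000, -1.000], [7.000, -5.000, -2.000]] (det J = 40.000).
Solving J·Δ = −F gives Δ = (-3.250, -10.550, 2.500).
Then the next iterate is (x, y, z)₁ = (-5.250, -8.550, 5.500).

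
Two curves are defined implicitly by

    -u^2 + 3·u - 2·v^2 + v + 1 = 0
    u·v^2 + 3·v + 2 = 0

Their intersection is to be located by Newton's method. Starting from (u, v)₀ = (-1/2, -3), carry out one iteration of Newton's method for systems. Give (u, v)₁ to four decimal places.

At (-1/2, -3): F = (-21.7500, -11.5000).
Jacobian J = [[-2·u + 3, -4·v + 1], [v^2, 2·u·v + 3]].
At the point, J = [[4.0000, 13.0000], [9.0000, 6.0000]] (det J = -93.0000).
Solving J·Δ = −F gives Δ = (0.2043, 1.6102).
Then the next iterate is (u, v)₁ = (-0.2957, -1.3898).

(-0.2957, -1.3898)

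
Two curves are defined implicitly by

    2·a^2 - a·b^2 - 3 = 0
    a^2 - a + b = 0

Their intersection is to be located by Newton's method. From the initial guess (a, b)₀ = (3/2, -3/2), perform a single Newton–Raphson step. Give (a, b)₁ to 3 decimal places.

At (3/2, -3/2): F = (-1.875, -0.750).
Jacobian J = [[4·a - b^2, -2·a·b], [2·a - 1, 1]].
At the point, J = [[3.750, 4.500], [2.000, 1.000]] (det J = -5.250).
Solving J·Δ = −F gives Δ = (0.286, 0.179).
Then the next iterate is (a, b)₁ = (1.786, -1.321).

(1.786, -1.321)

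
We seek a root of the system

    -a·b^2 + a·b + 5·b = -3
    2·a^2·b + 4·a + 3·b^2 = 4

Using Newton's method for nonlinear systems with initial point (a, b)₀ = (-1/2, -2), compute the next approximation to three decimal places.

At (-1/2, -2): F = (-4.000, 5.000).
Jacobian J = [[-b^2 + b, -2·a·b + a + 5], [4·a·b + 4, 2·a^2 + 6·b]].
At the point, J = [[-6.000, 2.500], [8.000, -11.500]] (det J = 49.000).
Solving J·Δ = −F gives Δ = (-0.684, -0.041).
Then the next iterate is (a, b)₁ = (-1.184, -2.041).

(-1.184, -2.041)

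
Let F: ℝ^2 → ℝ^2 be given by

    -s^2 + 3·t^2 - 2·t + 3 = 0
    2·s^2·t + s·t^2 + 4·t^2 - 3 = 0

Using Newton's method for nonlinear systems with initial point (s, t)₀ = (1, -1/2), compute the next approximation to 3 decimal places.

At (1, -1/2): F = (3.750, -2.750).
Jacobian J = [[-2·s, 6·t - 2], [4·s·t + t^2, 2·s^2 + 2·s·t + 8·t]].
At the point, J = [[-2.000, -5.000], [-1.750, -3.000]] (det J = -2.750).
Solving J·Δ = −F gives Δ = (-9.091, 4.386).
Then the next iterate is (s, t)₁ = (-8.091, 3.886).

(-8.091, 3.886)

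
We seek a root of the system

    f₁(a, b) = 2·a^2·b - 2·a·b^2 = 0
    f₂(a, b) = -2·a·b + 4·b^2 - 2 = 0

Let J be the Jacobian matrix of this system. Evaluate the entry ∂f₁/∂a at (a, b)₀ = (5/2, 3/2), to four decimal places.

10.5000

∂f₁/∂a = 4·a·b - 2·b^2.
At (5/2, 3/2) this is 10.5000.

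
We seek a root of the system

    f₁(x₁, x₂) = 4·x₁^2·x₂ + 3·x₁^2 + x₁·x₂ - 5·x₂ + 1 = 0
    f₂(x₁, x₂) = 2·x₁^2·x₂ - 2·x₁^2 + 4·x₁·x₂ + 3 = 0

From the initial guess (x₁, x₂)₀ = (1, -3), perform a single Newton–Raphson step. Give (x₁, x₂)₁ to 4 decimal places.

At (1, -3): F = (4.0000, -17.0000).
Jacobian J = [[8·x₁·x₂ + 6·x₁ + x₂, 4·x₁^2 + x₁ - 5], [4·x₁·x₂ - 4·x₁ + 4·x₂, 2·x₁^2 + 4·x₁]].
At the point, J = [[-21.0000, 0.0000], [-28.0000, 6.0000]] (det J = -126.0000).
Solving J·Δ = −F gives Δ = (0.1905, 3.7222).
Then the next iterate is (x₁, x₂)₁ = (1.1905, 0.7222).

(1.1905, 0.7222)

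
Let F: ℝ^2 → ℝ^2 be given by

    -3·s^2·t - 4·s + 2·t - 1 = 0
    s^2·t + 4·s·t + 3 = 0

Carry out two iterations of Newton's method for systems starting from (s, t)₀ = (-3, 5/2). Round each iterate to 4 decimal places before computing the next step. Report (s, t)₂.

At (-3, 5/2): F = (-51.5000, -4.5000).
Jacobian J = [[-6·s·t - 4, -3·s^2 + 2], [2·s·t + 4·t, s^2 + 4·s]].
At the point, J = [[41.0000, -25.0000], [-5.0000, -3.0000]] (det J = -248.0000).
Solving J·Δ = −F gives Δ = (0.1694, -1.7823).
Then the next iterate is (s, t)₁ = (-2.8306, 0.7177).
Round to (-2.8306, 0.7177) and repeat: F = (-5.493475, 0.624339), J = [[8.189130, -22.036889], [-1.192243, -3.310104]].
Δ = (0.5984, -0.0269), so (s, t)₂ = (-2.2322, 0.6908).

(-2.2322, 0.6908)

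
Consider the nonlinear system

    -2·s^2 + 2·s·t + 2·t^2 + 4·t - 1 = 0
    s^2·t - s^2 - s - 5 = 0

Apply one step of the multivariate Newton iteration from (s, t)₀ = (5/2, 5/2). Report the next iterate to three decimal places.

(3.138, 1.536)

At (5/2, 5/2): F = (21.500, 1.875).
Jacobian J = [[-4·s + 2·t, 2·s + 4·t + 4], [2·s·t - 2·s - 1, s^2]].
At the point, J = [[-5.000, 19.000], [6.500, 6.250]] (det J = -154.750).
Solving J·Δ = −F gives Δ = (0.638, -0.964).
Then the next iterate is (s, t)₁ = (3.138, 1.536).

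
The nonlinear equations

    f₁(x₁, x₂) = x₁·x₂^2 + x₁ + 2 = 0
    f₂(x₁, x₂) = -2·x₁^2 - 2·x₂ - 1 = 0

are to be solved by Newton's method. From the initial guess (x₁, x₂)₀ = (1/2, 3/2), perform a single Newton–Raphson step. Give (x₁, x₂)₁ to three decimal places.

(0.357, -0.607)

At (1/2, 3/2): F = (3.625, -4.500).
Jacobian J = [[x₂^2 + 1, 2·x₁·x₂], [-4·x₁, -2]].
At the point, J = [[3.250, 1.500], [-2.000, -2.000]] (det J = -3.500).
Solving J·Δ = −F gives Δ = (-0.143, -2.107).
Then the next iterate is (x₁, x₂)₁ = (0.357, -0.607).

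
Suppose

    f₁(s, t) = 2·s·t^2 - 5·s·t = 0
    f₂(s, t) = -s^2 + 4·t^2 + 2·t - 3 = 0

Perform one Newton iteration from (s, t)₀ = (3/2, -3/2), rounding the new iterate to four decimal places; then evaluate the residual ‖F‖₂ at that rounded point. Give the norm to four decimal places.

At (3/2, -3/2): F = (18.0000, 0.7500).
Jacobian J = [[2·t^2 - 5·t, 4·s·t - 5·s], [-2·s, 8·t + 2]].
At the point, J = [[12.0000, -16.5000], [-3.0000, -10.0000]] (det J = -169.5000).
Solving J·Δ = −F gives Δ = (-0.9889, 0.3717).
Then the next iterate is (s, t)₁ = (0.5111, -1.1283).
Re-evaluating at (0.5111, -1.1283): F = (4.184693, -0.425580), so ‖F‖₂ = 4.2063.

4.2063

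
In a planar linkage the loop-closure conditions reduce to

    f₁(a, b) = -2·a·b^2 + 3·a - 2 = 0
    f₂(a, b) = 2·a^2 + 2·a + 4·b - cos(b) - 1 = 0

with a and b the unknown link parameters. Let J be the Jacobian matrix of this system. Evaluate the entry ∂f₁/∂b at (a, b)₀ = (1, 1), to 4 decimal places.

-4.0000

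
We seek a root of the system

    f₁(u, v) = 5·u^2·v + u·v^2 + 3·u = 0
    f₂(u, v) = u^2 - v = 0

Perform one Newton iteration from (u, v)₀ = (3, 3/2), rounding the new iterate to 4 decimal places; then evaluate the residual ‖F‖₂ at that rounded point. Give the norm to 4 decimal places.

24.3240

At (3, 3/2): F = (83.2500, 7.5000).
Jacobian J = [[10·u·v + v^2 + 3, 5·u^2 + 2·u·v], [2·u, -1]].
At the point, J = [[50.2500, 54.0000], [6.0000, -1.0000]] (det J = -374.2500).
Solving J·Δ = −F gives Δ = (-1.3046, -0.3277).
Then the next iterate is (u, v)₁ = (1.6954, 1.1723).
Re-evaluating at (1.6954, 1.1723): F = (24.264352, 1.702081), so ‖F‖₂ = 24.3240.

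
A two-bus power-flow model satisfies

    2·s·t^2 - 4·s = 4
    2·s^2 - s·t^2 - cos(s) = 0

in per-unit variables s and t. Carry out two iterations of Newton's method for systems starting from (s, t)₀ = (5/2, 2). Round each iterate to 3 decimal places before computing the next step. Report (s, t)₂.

(1.617, 1.804)

At (5/2, 2): F = (6.000, 3.30114).
Jacobian J = [[2·t^2 - 4, 4·s·t], [4·s - t^2 + sin(s), -2·s·t]].
At the point, J = [[4.000, 20.000], [6.59847, -10.000]] (det J = -171.96944).
Solving J·Δ = −F gives Δ = (-0.733, -0.153).
Then the next iterate is (s, t)₁ = (1.767, 1.847).
Round to (1.767, 1.847) and repeat: F = (0.98792, 0.41157), J = [[2.82282, 13.05460], [4.63740, -6.52730]].
Δ = (-0.150, -0.043), so (s, t)₂ = (1.617, 1.804).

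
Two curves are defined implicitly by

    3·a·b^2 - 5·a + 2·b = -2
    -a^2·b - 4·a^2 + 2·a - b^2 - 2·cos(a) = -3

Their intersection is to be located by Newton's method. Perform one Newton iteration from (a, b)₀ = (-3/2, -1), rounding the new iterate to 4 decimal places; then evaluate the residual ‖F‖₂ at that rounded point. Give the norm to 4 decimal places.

At (-3/2, -1): F = (3.0000, -7.891474).
Jacobian J = [[3·b^2 - 5, 6·a·b + 2], [-2·a·b - 8·a + 2·sin(a) + 2, -a^2 - 2·b]].
At the point, J = [[-2.0000, 11.0000], [9.005010, -0.2500]] (det J = -98.555110).
Solving J·Δ = −F gives Δ = (0.8732, -0.1140).
Then the next iterate is (a, b)₁ = (-0.6268, -1.1140).
Re-evaluating at (-0.6268, -1.1140): F = (0.572431, -2.248260), so ‖F‖₂ = 2.3200.

2.3200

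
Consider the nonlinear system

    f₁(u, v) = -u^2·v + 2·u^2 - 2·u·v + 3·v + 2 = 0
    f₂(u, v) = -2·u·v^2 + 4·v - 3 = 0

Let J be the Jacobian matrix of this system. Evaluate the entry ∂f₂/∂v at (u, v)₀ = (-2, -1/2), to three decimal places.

0.000

∂f₂/∂v = -4·u·v + 4.
At (-2, -1/2) this is 0.000.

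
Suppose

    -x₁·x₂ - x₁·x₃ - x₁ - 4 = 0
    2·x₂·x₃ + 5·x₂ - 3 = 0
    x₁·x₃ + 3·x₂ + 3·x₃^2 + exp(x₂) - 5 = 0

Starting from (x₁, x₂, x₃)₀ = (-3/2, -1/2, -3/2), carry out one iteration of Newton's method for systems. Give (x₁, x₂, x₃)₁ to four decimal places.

(-1.7776, 2.1172, -0.2655)

At (-3/2, -1/2, -3/2): F = (-5.5000, -4.0000, 3.106531).
Jacobian J = [[-x₂ - x₃ - 1, -x₁, -x₁], [0, 2·x₃ + 5, 2·x₂], [x₃, exp(x₂) + 3, x₁ + 6·x₃]].
At the point, J = [[1.0000, 1.5000, 1.5000], [0.0000, 2.0000, -1.0000], [-1.5000, 3.606531, -10.5000]] (det J = -10.643469).
Solving J·Δ = −F gives Δ = (-0.2776, 2.6172, 1.2345).
Then the next iterate is (x₁, x₂, x₃)₁ = (-1.7776, 2.1172, -0.2655).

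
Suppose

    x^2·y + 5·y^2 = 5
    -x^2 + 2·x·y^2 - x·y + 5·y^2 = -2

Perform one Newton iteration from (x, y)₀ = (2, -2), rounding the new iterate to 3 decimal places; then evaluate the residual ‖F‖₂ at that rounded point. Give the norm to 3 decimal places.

At (2, -2): F = (7.000, 38.000).
Jacobian J = [[2·x·y, x^2 + 10·y], [-2·x + 2·y^2 - y, 4·x·y - x + 10·y]].
At the point, J = [[-8.000, -16.000], [6.000, -38.000]] (det J = 400.000).
Solving J·Δ = −F gives Δ = (-0.855, 0.865).
Then the next iterate is (x, y)₁ = (1.145, -1.135).
Re-evaluating at (1.145, -1.135): F = (-0.04689, 11.37971), so ‖F‖₂ = 11.380.

11.380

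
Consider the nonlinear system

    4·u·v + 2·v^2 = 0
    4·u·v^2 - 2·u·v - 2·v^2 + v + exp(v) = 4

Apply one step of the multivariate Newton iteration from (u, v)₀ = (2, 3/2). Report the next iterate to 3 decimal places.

(-3.737, 2.780)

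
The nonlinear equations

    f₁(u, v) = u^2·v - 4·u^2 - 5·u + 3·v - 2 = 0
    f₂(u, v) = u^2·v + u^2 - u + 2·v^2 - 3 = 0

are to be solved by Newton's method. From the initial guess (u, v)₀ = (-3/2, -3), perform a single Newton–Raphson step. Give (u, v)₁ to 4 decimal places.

At (-3/2, -3): F = (-19.2500, 12.0000).
Jacobian J = [[2·u·v - 8·u - 5, u^2 + 3], [2·u·v + 2·u - 1, u^2 + 4·v]].
At the point, J = [[16.0000, 5.2500], [5.0000, -9.7500]] (det J = -182.2500).
Solving J·Δ = −F gives Δ = (0.6842, 1.5816).
Then the next iterate is (u, v)₁ = (-0.8158, -1.4184).

(-0.8158, -1.4184)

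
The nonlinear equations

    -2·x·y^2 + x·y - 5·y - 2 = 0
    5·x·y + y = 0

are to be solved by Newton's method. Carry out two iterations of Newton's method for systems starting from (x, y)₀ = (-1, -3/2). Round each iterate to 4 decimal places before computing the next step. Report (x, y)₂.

At (-1, -3/2): F = (11.5000, 6.0000).
Jacobian J = [[-2·y^2 + y, -4·x·y + x - 5], [5·y, 5·x + 1]].
At the point, J = [[-6.0000, -12.0000], [-7.5000, -4.0000]] (det J = -66.0000).
Solving J·Δ = −F gives Δ = (0.3939, 0.7614).
Then the next iterate is (x, y)₁ = (-0.6061, -0.7386).
Round to (-0.6061, -0.7386) and repeat: F = (2.801957, 1.499727), J = [[-1.829660, -7.396762], [-3.6930, -2.0305]].
Δ = (0.2290, 0.3222), so (x, y)₂ = (-0.3771, -0.4164).

(-0.3771, -0.4164)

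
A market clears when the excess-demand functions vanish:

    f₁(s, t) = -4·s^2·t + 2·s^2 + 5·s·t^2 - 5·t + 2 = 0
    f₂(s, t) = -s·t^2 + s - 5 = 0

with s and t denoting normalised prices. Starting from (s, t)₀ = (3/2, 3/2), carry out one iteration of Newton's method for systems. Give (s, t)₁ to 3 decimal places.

(-1.911, 0.920)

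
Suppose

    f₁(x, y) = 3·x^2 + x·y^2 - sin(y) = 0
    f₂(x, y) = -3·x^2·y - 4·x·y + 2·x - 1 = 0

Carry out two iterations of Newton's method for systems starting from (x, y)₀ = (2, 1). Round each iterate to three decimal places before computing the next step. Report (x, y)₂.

(0.620, 0.508)

At (2, 1): F = (13.15853, -17.000).
Jacobian J = [[6·x + y^2, 2·x·y - cos(y)], [-6·x·y - 4·y + 2, -3·x^2 - 4·x]].
At the point, J = [[13.000, 3.45970], [-14.000, -20.000]] (det J = -211.56423).
Solving J·Δ = −F gives Δ = (-0.966, -0.174).
Then the next iterate is (x, y)₁ = (1.034, 0.826).
Round to (1.034, 0.826) and repeat: F = (3.17772, -4.99770), J = [[6.88628, 1.03035], [-6.42850, -7.34347]].
Δ = (-0.414, -0.318), so (x, y)₂ = (0.620, 0.508).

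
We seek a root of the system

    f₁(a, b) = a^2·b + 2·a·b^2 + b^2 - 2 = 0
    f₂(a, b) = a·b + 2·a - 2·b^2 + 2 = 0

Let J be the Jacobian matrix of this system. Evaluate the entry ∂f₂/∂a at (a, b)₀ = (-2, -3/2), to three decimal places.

∂f₂/∂a = b + 2.
At (-2, -3/2) this is 0.500.

0.500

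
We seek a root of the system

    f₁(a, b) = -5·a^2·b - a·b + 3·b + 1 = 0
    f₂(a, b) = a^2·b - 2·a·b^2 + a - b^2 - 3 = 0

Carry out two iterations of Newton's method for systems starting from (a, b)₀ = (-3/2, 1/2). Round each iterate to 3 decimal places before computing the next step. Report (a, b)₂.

(-0.685, -0.064)

At (-3/2, 1/2): F = (-2.375, -2.875).
Jacobian J = [[-10·a·b - b, -5·a^2 - a + 3], [2·a·b - 2·b^2 + 1, a^2 - 4·a·b - 2·b]].
At the point, J = [[7.000, -6.750], [-1.000, 4.250]] (det J = 23.000).
Solving J·Δ = −F gives Δ = (1.283, 0.978).
Then the next iterate is (a, b)₁ = (-0.217, 1.478).
Round to (-0.217, 1.478) and repeat: F = (5.40674, -4.38382), J = [[1.72926, 2.98156], [-4.01042, -1.62601]].
Δ = (-0.468, -1.542), so (a, b)₂ = (-0.685, -0.064).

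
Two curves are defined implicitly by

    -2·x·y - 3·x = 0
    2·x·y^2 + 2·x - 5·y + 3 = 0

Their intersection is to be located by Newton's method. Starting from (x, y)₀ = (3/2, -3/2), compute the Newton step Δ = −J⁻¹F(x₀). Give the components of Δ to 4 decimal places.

(-3.1154, 0.0000)

At (3/2, -3/2): F = (0.0000, 20.2500).
Jacobian J = [[-2·y - 3, -2·x], [2·y^2 + 2, 4·x·y - 5]].
At the point, J = [[0.0000, -3.0000], [6.5000, -14.0000]] (det J = 19.5000).
Solving J·Δ = −F gives Δ = (-3.1154, 0.0000).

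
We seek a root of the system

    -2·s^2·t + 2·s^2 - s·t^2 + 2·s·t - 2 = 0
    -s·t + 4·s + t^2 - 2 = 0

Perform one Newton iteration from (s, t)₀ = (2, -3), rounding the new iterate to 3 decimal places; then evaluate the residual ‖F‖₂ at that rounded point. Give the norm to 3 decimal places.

5.122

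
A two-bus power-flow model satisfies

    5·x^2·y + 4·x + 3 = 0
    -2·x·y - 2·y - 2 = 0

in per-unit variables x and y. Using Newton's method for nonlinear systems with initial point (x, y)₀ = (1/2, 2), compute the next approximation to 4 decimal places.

(0.1622, -0.2162)

At (1/2, 2): F = (7.5000, -8.0000).
Jacobian J = [[10·x·y + 4, 5·x^2], [-2·y, -2·x - 2]].
At the point, J = [[14.0000, 1.2500], [-4.0000, -3.0000]] (det J = -37.0000).
Solving J·Δ = −F gives Δ = (-0.3378, -2.2162).
Then the next iterate is (x, y)₁ = (0.1622, -0.2162).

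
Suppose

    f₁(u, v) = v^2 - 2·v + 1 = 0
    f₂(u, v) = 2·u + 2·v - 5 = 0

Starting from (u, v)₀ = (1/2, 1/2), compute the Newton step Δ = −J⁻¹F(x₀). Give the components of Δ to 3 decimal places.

(1.250, 0.250)

At (1/2, 1/2): F = (0.250, -3.000).
Jacobian J = [[0, 2·v - 2], [2, 2]].
At the point, J = [[0.000, -1.000], [2.000, 2.000]] (det J = 2.000).
Solving J·Δ = −F gives Δ = (1.250, 0.250).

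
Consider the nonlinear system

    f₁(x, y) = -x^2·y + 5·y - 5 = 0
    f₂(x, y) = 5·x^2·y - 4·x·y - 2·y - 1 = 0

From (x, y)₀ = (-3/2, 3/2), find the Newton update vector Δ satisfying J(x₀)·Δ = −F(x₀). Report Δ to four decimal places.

(0.5000, -0.5000)

At (-3/2, 3/2): F = (-0.8750, 21.8750).
Jacobian J = [[-2·x·y, -x^2 + 5], [10·x·y - 4·y, 5·x^2 - 4·x - 2]].
At the point, J = [[4.5000, 2.7500], [-28.5000, 15.2500]] (det J = 147.0000).
Solving J·Δ = −F gives Δ = (0.5000, -0.5000).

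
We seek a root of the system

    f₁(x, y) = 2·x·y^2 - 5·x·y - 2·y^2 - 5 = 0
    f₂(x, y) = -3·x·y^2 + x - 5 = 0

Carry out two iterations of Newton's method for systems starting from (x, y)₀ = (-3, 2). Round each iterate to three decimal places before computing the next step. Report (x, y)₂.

At (-3, 2): F = (-7.000, 28.000).
Jacobian J = [[2·y^2 - 5·y, 4·x·y - 5·x - 4·y], [-3·y^2 + 1, -6·x·y]].
At the point, J = [[-2.000, -17.000], [-11.000, 36.000]] (det J = -259.000).
Solving J·Δ = −F gives Δ = (0.865, -0.514).
Then the next iterate is (x, y)₁ = (-2.135, 1.486).
Round to (-2.135, 1.486) and repeat: F = (-2.98234, 7.00850), J = [[-3.01361, -7.95944], [-5.62459, 19.03566]].
Δ = (-0.010, -0.371), so (x, y)₂ = (-2.145, 1.115).

(-2.145, 1.115)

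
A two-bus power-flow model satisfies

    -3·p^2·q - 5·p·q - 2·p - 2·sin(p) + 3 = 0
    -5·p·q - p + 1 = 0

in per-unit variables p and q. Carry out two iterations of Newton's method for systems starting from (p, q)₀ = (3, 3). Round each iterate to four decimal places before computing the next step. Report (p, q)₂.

(2.5591, -0.1415)

At (3, 3): F = (-129.282240, -47.0000).
Jacobian J = [[-6·p·q - 5·q - 2·cos(p) - 2, -3·p^2 - 5·p], [-5·q - 1, -5·p]].
At the point, J = [[-69.020015, -42.0000], [-16.0000, -15.0000]] (det J = 363.300225).
Solving J·Δ = −F gives Δ = (0.0957, -3.2354).
Then the next iterate is (p, q)₁ = (3.0957, -0.2354).
Round to (3.0957, -0.2354) and repeat: F = (7.128254, 1.547939), J = [[5.547261, -44.228575], [0.1770, -15.4785]].
Δ = (-0.5366, 0.0939), so (p, q)₂ = (2.5591, -0.1415).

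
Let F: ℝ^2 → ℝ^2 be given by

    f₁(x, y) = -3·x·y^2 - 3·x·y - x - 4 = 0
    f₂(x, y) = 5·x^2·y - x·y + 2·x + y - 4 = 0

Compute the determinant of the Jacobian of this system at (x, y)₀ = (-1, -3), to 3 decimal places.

392.000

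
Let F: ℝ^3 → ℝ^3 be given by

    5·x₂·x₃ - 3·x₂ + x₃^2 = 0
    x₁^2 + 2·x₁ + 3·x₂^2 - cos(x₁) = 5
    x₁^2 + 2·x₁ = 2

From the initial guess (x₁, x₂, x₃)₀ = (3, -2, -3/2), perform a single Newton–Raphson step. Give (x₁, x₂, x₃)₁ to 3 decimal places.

At (3, -2, -3/2): F = (23.250, 22.98999, 13.000).
Jacobian J = [[0, 5·x₃ - 3, 5·x₂ + 2·x₃], [2·x₁ + sin(x₁) + 2, 6·x₂, 0], [2·x₁ + 2, 0, 0]].
At the point, J = [[0.000, -10.500, -13.000], [8.14112, -12.000, 0.000], [8.000, 0.000, 0.000]] (det J = -1248.000).
Solving J·Δ = −F gives Δ = (-1.625, 0.813, 1.131).
Then the next iterate is (x₁, x₂, x₃)₁ = (1.375, -1.187, -0.369).

(1.375, -1.187, -0.369)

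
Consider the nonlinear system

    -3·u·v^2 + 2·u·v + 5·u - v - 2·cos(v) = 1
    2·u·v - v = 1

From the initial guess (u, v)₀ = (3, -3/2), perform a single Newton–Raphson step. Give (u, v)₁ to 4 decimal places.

(0.1993, -1.4804)

At (3, -3/2): F = (-13.891474, -8.5000).
Jacobian J = [[-3·v^2 + 2·v + 5, -6·u·v + 2·u + 2·sin(v) - 1], [2·v, 2·u - 1]].
At the point, J = [[-4.7500, 30.005010], [-3.0000, 5.0000]] (det J = 66.265030).
Solving J·Δ = −F gives Δ = (-2.8007, 0.0196).
Then the next iterate is (u, v)₁ = (0.1993, -1.4804).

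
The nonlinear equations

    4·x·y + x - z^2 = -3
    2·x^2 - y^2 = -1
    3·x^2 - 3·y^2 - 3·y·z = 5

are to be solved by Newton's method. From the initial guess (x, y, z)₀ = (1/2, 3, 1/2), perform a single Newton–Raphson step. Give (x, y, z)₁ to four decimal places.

(-0.0702, 1.5599, -0.5422)

At (1/2, 3, 1/2): F = (9.2500, -7.5000, -35.7500).
Jacobian J = [[4·y + 1, 4·x, -2·z], [4·x, -2·y, 0], [6·x, -6·y - 3·z, -3·y]].
At the point, J = [[13.0000, 2.0000, -1.0000], [2.0000, -6.0000, 0.0000], [3.0000, -19.5000, -9.0000]] (det J = 759.0000).
Solving J·Δ = −F gives Δ = (-0.5702, -1.4401, -1.0422).
Then the next iterate is (x, y, z)₁ = (-0.0702, 1.5599, -0.5422).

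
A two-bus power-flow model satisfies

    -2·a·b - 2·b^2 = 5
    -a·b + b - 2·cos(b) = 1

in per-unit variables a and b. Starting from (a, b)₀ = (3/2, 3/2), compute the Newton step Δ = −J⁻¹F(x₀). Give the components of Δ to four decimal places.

(-2.1103, -0.8521)

At (3/2, 3/2): F = (-14.0000, -1.891474).
Jacobian J = [[-2·b, -2·a - 4·b], [-b, -a + 2·sin(b) + 1]].
At the point, J = [[-3.0000, -9.0000], [-1.5000, 1.494990]] (det J = -17.984970).
Solving J·Δ = −F gives Δ = (-2.1103, -0.8521).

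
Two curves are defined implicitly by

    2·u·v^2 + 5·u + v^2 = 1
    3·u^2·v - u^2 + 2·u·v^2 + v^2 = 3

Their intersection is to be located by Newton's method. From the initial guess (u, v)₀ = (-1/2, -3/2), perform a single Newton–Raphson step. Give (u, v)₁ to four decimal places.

(-0.1316, -0.5789)

At (-1/2, -3/2): F = (-3.5000, -4.3750).
Jacobian J = [[2·v^2 + 5, 4·u·v + 2·v], [6·u·v - 2·u + 2·v^2, 3·u^2 + 4·u·v + 2·v]].
At the point, J = [[9.5000, 0.0000], [10.0000, 0.7500]] (det J = 7.1250).
Solving J·Δ = −F gives Δ = (0.3684, 0.9211).
Then the next iterate is (u, v)₁ = (-0.1316, -0.5789).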